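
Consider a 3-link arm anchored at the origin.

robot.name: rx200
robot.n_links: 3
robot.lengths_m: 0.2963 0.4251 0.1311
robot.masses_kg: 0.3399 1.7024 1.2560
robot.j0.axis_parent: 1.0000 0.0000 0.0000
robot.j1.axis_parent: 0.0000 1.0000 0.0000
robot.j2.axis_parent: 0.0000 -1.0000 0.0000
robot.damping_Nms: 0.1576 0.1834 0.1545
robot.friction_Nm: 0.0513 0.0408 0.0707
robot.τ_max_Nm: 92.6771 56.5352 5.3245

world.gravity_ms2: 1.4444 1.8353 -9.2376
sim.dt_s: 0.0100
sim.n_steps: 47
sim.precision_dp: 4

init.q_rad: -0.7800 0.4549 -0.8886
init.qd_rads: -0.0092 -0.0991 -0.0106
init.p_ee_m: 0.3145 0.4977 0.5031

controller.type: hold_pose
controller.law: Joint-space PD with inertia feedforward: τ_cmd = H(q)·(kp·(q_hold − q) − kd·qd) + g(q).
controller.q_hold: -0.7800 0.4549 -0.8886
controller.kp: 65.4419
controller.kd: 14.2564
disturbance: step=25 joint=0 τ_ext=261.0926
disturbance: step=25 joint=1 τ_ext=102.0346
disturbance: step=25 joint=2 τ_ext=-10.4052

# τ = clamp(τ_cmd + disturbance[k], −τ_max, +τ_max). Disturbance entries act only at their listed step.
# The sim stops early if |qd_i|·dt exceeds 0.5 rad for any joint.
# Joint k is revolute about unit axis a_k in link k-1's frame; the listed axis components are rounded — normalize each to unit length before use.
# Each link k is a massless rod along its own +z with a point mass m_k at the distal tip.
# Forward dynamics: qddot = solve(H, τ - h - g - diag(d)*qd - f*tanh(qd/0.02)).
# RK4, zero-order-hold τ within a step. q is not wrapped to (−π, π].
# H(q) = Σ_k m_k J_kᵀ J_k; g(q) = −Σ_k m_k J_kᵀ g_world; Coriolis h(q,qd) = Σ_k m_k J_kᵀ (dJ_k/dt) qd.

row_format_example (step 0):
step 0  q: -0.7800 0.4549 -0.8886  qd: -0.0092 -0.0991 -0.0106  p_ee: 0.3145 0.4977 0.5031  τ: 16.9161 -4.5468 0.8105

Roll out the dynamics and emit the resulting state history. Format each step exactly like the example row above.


step 1  q: -0.7801 0.4540 -0.8886  qd: -0.0078 -0.0834 -0.0020  p_ee: 0.3141 0.4980 0.5033  τ: 16.9005 -4.6397 0.8186
step 2  q: -0.7802 0.4532 -0.8886  qd: -0.0065 -0.0700 -0.0004  p_ee: 0.3138 0.4982 0.5034  τ: 16.8861 -4.7250 0.8273
step 3  q: -0.7802 0.4526 -0.8886  qd: -0.0054 -0.0581 0.0002  p_ee: 0.3136 0.4983 0.5035  τ: 16.8729 -4.8032 0.8355
step 4  q: -0.7803 0.4521 -0.8886  qd: -0.0044 -0.0475 0.0006  p_ee: 0.3133 0.4985 0.5036  τ: 16.8607 -4.8749 0.8429
step 5  q: -0.7803 0.4516 -0.8886  qd: -0.0035 -0.0381 0.0007  p_ee: 0.3132 0.4986 0.5037  τ: 16.8496 -4.9403 0.8498
step 6  q: -0.7803 0.4513 -0.8885  qd: -0.0028 -0.0298 0.0008  p_ee: 0.3130 0.4987 0.5038  τ: 16.8394 -4.9999 0.8560
step 7  q: -0.7804 0.4510 -0.8885  qd: -0.0021 -0.0226 0.0008  p_ee: 0.3129 0.4988 0.5038  τ: 16.8300 -5.0538 0.8616
step 8  q: -0.7804 0.4508 -0.8885  qd: -0.0015 -0.0163 0.0007  p_ee: 0.3128 0.4988 0.5038  τ: 16.8214 -5.1022 0.8667
step 9  q: -0.7804 0.4507 -0.8885  qd: -0.0011 -0.0109 0.0005  p_ee: 0.3128 0.4988 0.5039  τ: 16.8135 -5.1453 0.8712
step 10  q: -0.7804 0.4506 -0.8885  qd: -0.0006 -0.0064 0.0003  p_ee: 0.3127 0.4989 0.5039  τ: 16.8062 -5.1834 0.8751
step 11  q: -0.7804 0.4506 -0.8885  qd: -0.0003 -0.0025 0.0001  p_ee: 0.3127 0.4989 0.5039  τ: 16.7995 -5.2168 0.8786
step 12  q: -0.7804 0.4506 -0.8885  qd: 0.0000 0.0007 -0.0000  p_ee: 0.3127 0.4989 0.5039  τ: 16.7934 -5.2460 0.8816
step 13  q: -0.7804 0.4506 -0.8885  qd: 0.0003 0.0033 -0.0002  p_ee: 0.3127 0.4989 0.5039  τ: 16.7878 -5.2716 0.8842
step 14  q: -0.7804 0.4506 -0.8885  qd: 0.0005 0.0055 -0.0003  p_ee: 0.3127 0.4989 0.5039  τ: 16.7827 -5.2939 0.8865
step 15  q: -0.7804 0.4507 -0.8885  qd: 0.0007 0.0073 -0.0004  p_ee: 0.3128 0.4989 0.5039  τ: 16.7780 -5.3135 0.8885
step 16  q: -0.7804 0.4508 -0.8885  qd: 0.0008 0.0088 -0.0005  p_ee: 0.3128 0.4988 0.5039  τ: 16.7737 -5.3307 0.8902
step 17  q: -0.7804 0.4509 -0.8885  qd: 0.0009 0.0099 -0.0005  p_ee: 0.3128 0.4988 0.5038  τ: 16.7698 -5.3457 0.8917
step 18  q: -0.7804 0.4510 -0.8885  qd: 0.0010 0.0108 -0.0006  p_ee: 0.3129 0.4988 0.5038  τ: 16.7662 -5.3590 0.8930
step 19  q: -0.7804 0.4511 -0.8885  qd: 0.0011 0.0115 -0.0006  p_ee: 0.3129 0.4987 0.5038  τ: 16.7629 -5.3706 0.8942
step 20  q: -0.7803 0.4512 -0.8885  qd: 0.0012 0.0120 -0.0006  p_ee: 0.3130 0.4987 0.5038  τ: 16.7599 -5.3808 0.8952
step 21  q: -0.7803 0.4513 -0.8886  qd: 0.0012 0.0123 -0.0006  p_ee: 0.3130 0.4987 0.5038  τ: 16.7572 -5.3897 0.8960
step 22  q: -0.7803 0.4514 -0.8886  qd: 0.0012 0.0125 -0.0006  p_ee: 0.3131 0.4986 0.5037  τ: 16.7547 -5.3975 0.8968
step 23  q: -0.7803 0.4516 -0.8886  qd: 0.0012 0.0126 -0.0006  p_ee: 0.3131 0.4986 0.5037  τ: 16.7524 -5.4044 0.8974
step 24  q: -0.7803 0.4517 -0.8886  qd: 0.0013 0.0126 -0.0006  p_ee: 0.3132 0.4986 0.5037  τ: 16.7503 -5.4103 0.8980
step 25  q: -0.7803 0.4518 -0.8886  qd: 0.0012 0.0125 -0.0006  p_ee: 0.3132 0.4985 0.5037  τ: 92.6771 56.5352 -5.3245
step 26  q: -0.7776 0.4568 -0.8884  qd: 0.5281 0.9755 0.0392  p_ee: 0.3153 0.4961 0.5039  τ: 5.6266 -14.4744 1.8128
step 27  q: -0.7727 0.4658 -0.8881  qd: 0.4535 0.8290 0.0164  p_ee: 0.3190 0.4917 0.5043  τ: 6.6502 -13.6027 1.7268
step 28  q: -0.7685 0.4734 -0.8880  qd: 0.3857 0.6994 0.0081  p_ee: 0.3221 0.4879 0.5046  τ: 7.5982 -12.8046 1.6456
step 29  q: -0.7650 0.4798 -0.8879  qd: 0.3242 0.5843 0.0046  p_ee: 0.3247 0.4846 0.5048  τ: 8.4745 -12.0742 1.5705
step 30  q: -0.7620 0.4852 -0.8879  qd: 0.2687 0.4821 0.0025  p_ee: 0.3268 0.4820 0.5050  τ: 9.2827 -11.4059 1.5016
step 31  q: -0.7596 0.4895 -0.8879  qd: 0.2189 0.3914 0.0010  p_ee: 0.3285 0.4797 0.5052  τ: 10.0268 -10.7947 1.4386
step 32  q: -0.7576 0.4930 -0.8879  qd: 0.1744 0.3112 0.0001  p_ee: 0.3300 0.4779 0.5053  τ: 10.7107 -10.2360 1.3810
step 33  q: -0.7561 0.4958 -0.8879  qd: 0.1347 0.2404 -0.0005  p_ee: 0.3311 0.4765 0.5053  τ: 11.3380 -9.7257 1.3285
step 34  q: -0.7549 0.4979 -0.8879  qd: 0.0996 0.1782 -0.0009  p_ee: 0.3319 0.4755 0.5054  τ: 11.9126 -9.2599 1.2806
step 35  q: -0.7541 0.4994 -0.8880  qd: 0.0687 0.1236 -0.0011  p_ee: 0.3325 0.4747 0.5054  τ: 12.4381 -8.8351 1.2370
step 36  q: -0.7535 0.5004 -0.8880  qd: 0.0416 0.0760 -0.0012  p_ee: 0.3329 0.4742 0.5054  τ: 12.9178 -8.4482 1.1973
step 37  q: -0.7532 0.5010 -0.8880  qd: 0.0180 0.0347 -0.0011  p_ee: 0.3331 0.4739 0.5055  τ: 13.3544 -8.0963 1.1612
step 38  q: -0.7531 0.5011 -0.8880  qd: -0.0023 -0.0007 -0.0004  p_ee: 0.3332 0.4738 0.5054  τ: 13.7479 -7.7788 1.1286
step 39  q: -0.7532 0.5010 -0.8880  qd: -0.0193 -0.0303 0.0009  p_ee: 0.3331 0.4739 0.5054  τ: 14.0993 -7.4978 1.0997
step 40  q: -0.7535 0.5005 -0.8880  qd: -0.0338 -0.0553 0.0012  p_ee: 0.3329 0.4742 0.5054  τ: 14.4154 -7.2455 1.0740
step 41  q: -0.7539 0.4999 -0.8880  qd: -0.0459 -0.0765 0.0013  p_ee: 0.3327 0.4745 0.5054  τ: 14.7009 -7.0175 1.0508
step 42  q: -0.7544 0.4990 -0.8880  qd: -0.0560 -0.0941 0.0014  p_ee: 0.3323 0.4750 0.5054  τ: 14.9590 -6.8117 1.0300
step 43  q: -0.7550 0.4980 -0.8879  qd: -0.0643 -0.1087 0.0015  p_ee: 0.3319 0.4755 0.5053  τ: 15.1920 -6.6263 1.0113
step 44  q: -0.7557 0.4969 -0.8879  qd: -0.0711 -0.1205 0.0016  p_ee: 0.3315 0.4761 0.5053  τ: 15.4019 -6.4596 0.9945
step 45  q: -0.7564 0.4956 -0.8879  qd: -0.0764 -0.1298 0.0017  p_ee: 0.3310 0.4768 0.5052  τ: 15.5907 -6.3101 0.9794
step 46  q: -0.7572 0.4943 -0.8879  qd: -0.0804 -0.1370 0.0018  p_ee: 0.3304 0.4775 0.5052  τ: 15.7600 -6.1763 0.9660
step 47  q: -0.7580 0.4929 -0.8879  qd: -0.0834 -0.1423 0.0018  p_ee: 0.3299 0.4782 0.5051


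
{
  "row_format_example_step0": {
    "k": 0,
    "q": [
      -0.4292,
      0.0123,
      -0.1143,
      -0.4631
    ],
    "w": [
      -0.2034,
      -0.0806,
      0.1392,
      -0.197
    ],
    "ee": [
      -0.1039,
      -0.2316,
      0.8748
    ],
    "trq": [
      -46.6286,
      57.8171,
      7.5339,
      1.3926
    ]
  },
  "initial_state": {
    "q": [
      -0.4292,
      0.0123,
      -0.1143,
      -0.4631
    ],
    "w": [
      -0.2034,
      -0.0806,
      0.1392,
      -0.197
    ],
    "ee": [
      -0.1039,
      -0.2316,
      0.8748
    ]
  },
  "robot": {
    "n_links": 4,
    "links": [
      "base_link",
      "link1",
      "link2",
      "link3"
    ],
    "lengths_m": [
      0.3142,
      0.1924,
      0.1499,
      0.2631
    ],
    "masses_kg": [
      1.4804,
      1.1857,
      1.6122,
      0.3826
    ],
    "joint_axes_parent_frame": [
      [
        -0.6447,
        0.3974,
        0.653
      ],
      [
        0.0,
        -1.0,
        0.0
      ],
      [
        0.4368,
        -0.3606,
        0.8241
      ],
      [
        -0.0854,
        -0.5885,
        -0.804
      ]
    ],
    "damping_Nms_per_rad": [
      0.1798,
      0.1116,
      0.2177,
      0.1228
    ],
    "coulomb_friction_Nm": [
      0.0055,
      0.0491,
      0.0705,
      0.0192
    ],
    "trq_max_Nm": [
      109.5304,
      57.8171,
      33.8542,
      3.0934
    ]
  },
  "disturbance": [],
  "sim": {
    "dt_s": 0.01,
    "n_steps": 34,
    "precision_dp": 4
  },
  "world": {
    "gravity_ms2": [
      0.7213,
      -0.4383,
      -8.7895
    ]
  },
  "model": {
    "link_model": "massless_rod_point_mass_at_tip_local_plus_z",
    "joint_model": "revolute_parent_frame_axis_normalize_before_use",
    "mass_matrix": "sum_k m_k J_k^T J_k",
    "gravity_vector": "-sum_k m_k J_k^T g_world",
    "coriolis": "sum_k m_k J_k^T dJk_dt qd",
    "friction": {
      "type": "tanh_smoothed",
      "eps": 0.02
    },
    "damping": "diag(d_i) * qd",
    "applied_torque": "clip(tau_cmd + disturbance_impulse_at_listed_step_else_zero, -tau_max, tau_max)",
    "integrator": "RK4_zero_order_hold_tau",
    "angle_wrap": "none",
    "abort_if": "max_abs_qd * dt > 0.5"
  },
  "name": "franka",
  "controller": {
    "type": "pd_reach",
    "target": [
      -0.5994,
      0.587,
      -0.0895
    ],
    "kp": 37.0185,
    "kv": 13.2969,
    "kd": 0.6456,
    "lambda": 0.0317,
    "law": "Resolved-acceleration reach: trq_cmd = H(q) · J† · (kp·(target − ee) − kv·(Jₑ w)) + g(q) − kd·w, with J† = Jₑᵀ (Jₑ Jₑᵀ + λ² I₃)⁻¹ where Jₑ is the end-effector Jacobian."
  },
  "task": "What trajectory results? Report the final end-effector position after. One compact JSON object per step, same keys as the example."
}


{"k":1,"q":[-0.4334,0.0229,-0.1289,-0.4879],"w":[-0.6253,2.1876,-2.924,-4.6848],"ee":[-0.1056,-0.2315,0.8737],"trq":[-42.0356,51.7301,8.8796,3.0934]}
{"k":2,"q":[-0.4405,0.0524,-0.1601,-0.5433],"w":[-0.8106,3.7113,-3.4021,-6.2632],"ee":[-0.1119,-0.2297,0.8714],"trq":[-33.3159,43.6057,7.9754,3.0934]}
{"k":3,"q":[-0.4491,0.0952,-0.1928,-0.6084],"w":[-0.9145,4.8456,-3.2228,-6.6541],"ee":[-0.1245,-0.2265,0.8681],"trq":[-24.3099,35.2906,6.5497,3.0934]}
{"k":4,"q":[-0.4587,0.1479,-0.2252,-0.6695],"w":[-1.0049,5.6871,-3.2681,-5.5874],"ee":[-0.1437,-0.2221,0.8638],"trq":[-15.8966,27.4348,5.274,2.9601]}
{"k":5,"q":[-0.4689,0.2074,-0.2559,-0.7171],"w":[-1.0367,6.2304,-2.8895,-3.9523],"ee":[-0.169,-0.2165,0.8584],"trq":[-8.5497,20.5829,3.8177,1.4147]}
{"k":6,"q":[-0.4789,0.2715,-0.2765,-0.7593],"w":[-0.9928,6.5995,-1.4284,-4.3151],"ee":[-0.1988,-0.2094,0.8516],"trq":[-3.8394,15.1016,2.0138,1.3637]}
{"k":7,"q":[-0.4893,0.3397,-0.2953,-0.794],"w":[-1.084,7.0279,-2.198,-2.7416],"ee":[-0.2318,-0.2009,0.8427],"trq":[0.8904,10.1489,1.6722,0.082]}
{"k":8,"q":[-0.4998,0.4103,-0.3068,-0.8276],"w":[-1.0331,7.1038,-0.336,-3.7901],"ee":[-0.2666,-0.1907,0.8317],"trq":[3.2951,6.2116,-0.0919,0.6474]}
{"k":9,"q":[-0.5109,0.4828,-0.3185,-0.8542],"w":[-1.1742,7.3826,-1.7946,-1.707],"ee":[-0.3024,-0.1793,0.8182],"trq":[7.1022,2.3685,0.1645,-0.874]}
{"k":10,"q":[-0.5224,0.5556,-0.3237,-0.8803],"w":[-1.1359,7.2177,0.4231,-3.275],"ee":[-0.3383,-0.1664,0.8021],"trq":[8.0935,-0.465,-1.6291,0.1445]}
{"k":11,"q":[-0.5347,0.6287,-0.33,-0.9002],"w":[-1.3161,7.3702,-1.3991,-0.9298],"ee":[-0.3738,-0.1525,0.7836],"trq":[11.3768,-3.5309,-1.0344,-1.4906]}
{"k":12,"q":[-0.5477,0.7006,-0.3315,-0.9192],"w":[-1.3082,7.0515,0.8038,-2.6496],"ee":[-0.408,-0.1375,0.7627],"trq":[11.6123,-5.575,-2.6868,-0.3011]}
{"k":13,"q":[-0.5618,0.7714,-0.3335,-0.9336],"w":[-1.4988,7.0771,-0.9397,-0.4385],"ee":[-0.4406,-0.1217,0.7397],"trq":[14.3252,-8.0365,-2.0439,-1.8027]}
{"k":14,"q":[-0.5768,0.84,-0.332,-0.9465],"w":[-1.5134,6.6733,0.9972,-1.9691],"ee":[-0.4711,-0.1053,0.7149],"trq":[14.1894,-9.5137,-3.4412,-0.7014]}
{"k":15,"q":[-0.5928,0.9064,-0.3302,-0.956],"w":[-1.6797,6.5865,-0.4165,-0.1235],"ee":[-0.4993,-0.0883,0.6887],"trq":[16.284,-11.4813,-2.9111,-1.9228]}
{"k":16,"q":[-0.6097,0.9701,-0.3266,-0.9634],"w":[-1.6938,6.1811,0.9823,-1.2316],"ee":[-0.5249,-0.0708,0.6614],"trq":[16.0995,-12.5894,-3.9088,-1.0823]}
{"k":17,"q":[-0.6272,1.0312,-0.3222,-0.9684],"w":[-1.7878,6.0095,0.0405,0.1013],"ee":[-0.5478,-0.053,0.6335],"trq":[17.6251,-14.1655,-3.5811,-1.9276]}
{"k":18,"q":[-0.6449,1.0893,-0.3166,-0.9712],"w":[-1.7463,5.6345,0.9922,-0.5865],"ee":[-0.5679,-0.0349,0.6052],"trq":[17.5273,-15.0708,-4.2571,-1.3586]}
{"k":19,"q":[-0.6623,1.1446,-0.3099,-0.972],"w":[-1.7212,5.4286,0.4099,0.3468],"ee":[-0.5852,-0.0166,0.5771],"trq":[18.7301,-16.4051,-4.0745,-1.9107]}
{"k":20,"q":[-0.6787,1.1972,-0.3021,-0.9709],"w":[-1.5637,5.1032,1.0761,-0.0806],"ee":[-0.5997,0.0016,0.5493],"trq":[18.7503,-17.1943,-4.5206,-1.5084]}
{"k":21,"q":[-0.6935,1.2472,-0.2933,-0.9681],"w":[-1.3777,4.9039,0.7177,0.5952],"ee":[-0.6115,0.0197,0.5221],"trq":[19.5483,-18.1934,-4.3497,-1.8693]}
{"k":22,"q":[-0.7058,1.2948,-0.2835,-0.9635],"w":[-1.0729,4.6371,1.1912,0.3334],"ee":[-0.6208,0.0374,0.4958],"trq":[18.3033,-18.0779,-4.4378,-1.5709]}
{"k":23,"q":[-0.7152,1.3403,-0.2726,-0.9582],"w":[-0.7876,4.4593,0.9851,0.7085],"ee":[-0.6276,0.0544,0.4705],"trq":[14.6774,-16.5183,-3.8367,-1.7141]}
{"k":24,"q":[-0.7224,1.3837,-0.2614,-0.9533],"w":[-0.6385,4.2344,1.2225,0.2985],"ee":[-0.6324,0.0705,0.4463],"trq":[8.2947,-13.6072,-3.3643,-1.3295]}
{"k":25,"q":[-0.7297,1.4251,-0.2511,-0.9503],"w":[-0.82,4.0373,0.8701,0.2912],"ee":[-0.6354,0.0857,0.4231],"trq":[4.0735,-11.8288,-2.8435,-1.2638]}
{"k":26,"q":[-0.7399,1.464,-0.2426,-0.949],"w":[-1.2155,3.7557,0.8498,-0.02],"ee":[-0.6372,0.1003,0.4009],"trq":[2.8934,-11.5592,-2.842,-1.0202]}
{"k":27,"q":[-0.7543,1.5001,-0.2351,-0.9484],"w":[-1.659,3.4587,0.6837,0.1261],"ee":[-0.6381,0.1146,0.3795],"trq":[3.3042,-11.947,-2.8708,-1.105]}
{"k":28,"q":[-0.7729,1.5331,-0.2278,-0.9473],"w":[-2.0512,3.1304,0.7992,0.0918],"ee":[-0.6381,0.1288,0.3589],"trq":[4.253,-12.5104,-3.0883,-1.0604]}
{"k":29,"q":[-0.7949,1.5629,-0.22,-0.9452],"w":[-2.3583,2.831,0.7725,0.3123],"ee":[-0.6373,0.1429,0.3393],"trq":[5.1985,-12.9903,-3.1868,-1.1828]}
{"k":30,"q":[-0.8196,1.5897,-0.2117,-0.9419],"w":[-2.579,2.5387,0.8825,0.3518],"ee":[-0.6358,0.157,0.3208],"trq":[6.0273,-13.3641,-3.3301,-1.1691]}
{"k":31,"q":[-0.8462,1.6138,-0.203,-0.9375],"w":[-2.7202,2.2806,0.871,0.5235],"ee":[-0.6335,0.171,0.3035],"trq":[6.6445,-13.5919,-3.3595,-1.2388]}
{"k":32,"q":[-0.8738,1.6354,-0.1939,-0.9321],"w":[-2.7974,2.0351,0.9339,0.5598],"ee":[-0.6305,0.1847,0.2873],"trq":[7.094,-13.7053,-3.4012,-1.2084]}
{"k":33,"q":[-0.9019,1.6546,-0.1847,-0.9259],"w":[-2.8222,1.8154,0.9141,0.6742],"ee":[-0.6269,0.1982,0.2725],"trq":[7.3702,-13.7043,-3.3658,-1.2284]}
{"k":34,"q":[-0.9301,1.6717,-0.1754,-0.919],"w":[-2.8086,1.6061,0.9412,0.6966],"ee":[-0.6229,0.2112,0.2589]}
{"summary": "final ee position (m): -0.6229 0.2112 0.2589"}


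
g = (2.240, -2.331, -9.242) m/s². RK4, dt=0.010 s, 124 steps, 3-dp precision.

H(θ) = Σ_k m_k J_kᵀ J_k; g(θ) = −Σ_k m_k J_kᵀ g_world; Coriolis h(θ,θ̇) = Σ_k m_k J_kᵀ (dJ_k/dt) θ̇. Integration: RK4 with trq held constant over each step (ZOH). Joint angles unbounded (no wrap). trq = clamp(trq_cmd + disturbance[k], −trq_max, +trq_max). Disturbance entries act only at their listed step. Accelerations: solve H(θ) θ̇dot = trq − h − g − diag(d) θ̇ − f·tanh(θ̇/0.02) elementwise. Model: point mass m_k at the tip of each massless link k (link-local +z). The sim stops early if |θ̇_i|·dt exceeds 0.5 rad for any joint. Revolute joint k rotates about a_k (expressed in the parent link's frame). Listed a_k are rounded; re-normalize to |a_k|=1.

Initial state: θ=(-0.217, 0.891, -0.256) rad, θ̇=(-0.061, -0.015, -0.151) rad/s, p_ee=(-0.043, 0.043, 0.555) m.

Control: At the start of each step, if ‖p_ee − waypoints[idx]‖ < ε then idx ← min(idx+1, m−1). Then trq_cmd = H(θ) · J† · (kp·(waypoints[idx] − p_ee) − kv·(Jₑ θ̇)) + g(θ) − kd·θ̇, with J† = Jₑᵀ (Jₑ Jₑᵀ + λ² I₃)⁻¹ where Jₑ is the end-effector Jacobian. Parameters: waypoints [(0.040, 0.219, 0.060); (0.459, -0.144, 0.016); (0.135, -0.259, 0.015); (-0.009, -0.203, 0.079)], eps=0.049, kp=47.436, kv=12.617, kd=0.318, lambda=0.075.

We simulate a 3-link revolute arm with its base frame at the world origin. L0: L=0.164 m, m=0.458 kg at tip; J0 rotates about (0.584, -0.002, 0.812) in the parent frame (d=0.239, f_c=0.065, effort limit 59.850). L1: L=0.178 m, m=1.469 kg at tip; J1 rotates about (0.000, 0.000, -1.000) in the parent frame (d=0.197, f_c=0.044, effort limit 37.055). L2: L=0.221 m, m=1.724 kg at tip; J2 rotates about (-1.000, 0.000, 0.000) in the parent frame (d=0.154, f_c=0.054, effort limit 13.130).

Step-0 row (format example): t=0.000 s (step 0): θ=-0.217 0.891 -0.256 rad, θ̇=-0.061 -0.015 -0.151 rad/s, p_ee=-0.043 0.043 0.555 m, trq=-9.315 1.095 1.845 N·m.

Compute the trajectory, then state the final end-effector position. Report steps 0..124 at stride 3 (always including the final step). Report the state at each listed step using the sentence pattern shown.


t=0.030 s (step 3): θ=-0.231 0.893 -0.264 rad, θ̇=-0.826 0.163 -0.364 rad/s, p_ee=-0.044 0.047 0.555 m, trq=-6.483 0.792 1.306 N·m.
t=0.060 s (step 6): θ=-0.264 0.896 -0.278 rad, θ̇=-1.325 0.149 -0.522 rad/s, p_ee=-0.045 0.058 0.553 m, trq=-4.531 0.646 0.885 N·m.
t=0.090 s (step 9): θ=-0.309 0.901 -0.295 rad, θ̇=-1.639 0.187 -0.658 rad/s, p_ee=-0.046 0.073 0.550 m, trq=-3.112 0.530 0.571 N·m.
t=0.120 s (step 12): θ=-0.361 0.908 -0.317 rad, θ̇=-1.833 0.252 -0.793 rad/s, p_ee=-0.047 0.090 0.547 m, trq=-2.029 0.429 0.347 N·m.
t=0.150 s (step 15): θ=-0.418 0.916 -0.343 rad, θ̇=-1.953 0.296 -0.936 rad/s, p_ee=-0.048 0.108 0.542 m, trq=-1.165 0.346 0.195 N·m.
t=0.180 s (step 18): θ=-0.478 0.926 -0.373 rad, θ̇=-2.023 0.331 -1.084 rad/s, p_ee=-0.048 0.128 0.537 m, trq=-0.438 0.266 0.102 N·m.
t=0.210 s (step 21): θ=-0.539 0.936 -0.408 rad, θ̇=-2.056 0.357 -1.235 rad/s, p_ee=-0.048 0.148 0.529 m, trq=0.198 0.182 0.058 N·m.
t=0.240 s (step 24): θ=-0.601 0.947 -0.447 rad, θ̇=-2.065 0.374 -1.386 rad/s, p_ee=-0.049 0.168 0.521 m, trq=0.775 0.086 0.057 N·m.
t=0.270 s (step 27): θ=-0.663 0.959 -0.491 rad, θ̇=-2.056 0.379 -1.535 rad/s, p_ee=-0.049 0.188 0.511 m, trq=1.311 -0.026 0.094 N·m.
t=0.300 s (step 30): θ=-0.724 0.970 -0.539 rad, θ̇=-2.035 0.375 -1.680 rad/s, p_ee=-0.049 0.208 0.500 m, trq=1.819 -0.158 0.166 N·m.
t=0.330 s (step 33): θ=-0.785 0.981 -0.592 rad, θ̇=-2.005 0.360 -1.817 rad/s, p_ee=-0.048 0.227 0.487 m, trq=2.307 -0.313 0.268 N·m.
t=0.360 s (step 36): θ=-0.844 0.991 -0.648 rad, θ̇=-1.971 0.335 -1.946 rad/s, p_ee=-0.048 0.245 0.473 m, trq=2.778 -0.490 0.396 N·m.
t=0.390 s (step 39): θ=-0.903 1.001 -0.708 rad, θ̇=-1.932 0.304 -2.062 rad/s, p_ee=-0.047 0.263 0.458 m, trq=3.236 -0.690 0.545 N·m.
t=0.420 s (step 42): θ=-0.960 1.009 -0.772 rad, θ̇=-1.892 0.267 -2.165 rad/s, p_ee=-0.046 0.279 0.441 m, trq=3.681 -0.910 0.710 N·m.
t=0.450 s (step 45): θ=-1.016 1.017 -0.838 rad, θ̇=-1.850 0.229 -2.251 rad/s, p_ee=-0.045 0.294 0.423 m, trq=4.112 -1.146 0.885 N·m.
t=0.480 s (step 48): θ=-1.071 1.023 -0.907 rad, θ̇=-1.805 0.192 -2.319 rad/s, p_ee=-0.043 0.307 0.403 m, trq=4.526 -1.394 1.064 N·m.
t=0.510 s (step 51): θ=-1.125 1.028 -0.977 rad, θ̇=-1.757 0.159 -2.366 rad/s, p_ee=-0.041 0.319 0.383 m, trq=4.919 -1.645 1.243 N·m.
t=0.540 s (step 54): θ=-1.177 1.033 -1.048 rad, θ̇=-1.704 0.132 -2.393 rad/s, p_ee=-0.038 0.329 0.363 m, trq=5.284 -1.894 1.417 N·m.
t=0.570 s (step 57): θ=-1.227 1.036 -1.120 rad, θ̇=-1.646 0.112 -2.398 rad/s, p_ee=-0.035 0.337 0.342 m, trq=5.618 -2.132 1.581 N·m.
t=0.600 s (step 60): θ=-1.275 1.039 -1.192 rad, θ̇=-1.582 0.100 -2.383 rad/s, p_ee=-0.032 0.343 0.320 m, trq=5.914 -2.353 1.733 N·m.
t=0.630 s (step 63): θ=-1.322 1.042 -1.263 rad, θ̇=-1.513 0.096 -2.349 rad/s, p_ee=-0.028 0.348 0.300 m, trq=6.169 -2.552 1.869 N·m.
t=0.660 s (step 66): θ=-1.366 1.045 -1.333 rad, θ̇=-1.439 0.096 -2.298 rad/s, p_ee=-0.024 0.351 0.279 m, trq=6.380 -2.725 1.988 N·m.
t=0.690 s (step 69): θ=-1.408 1.048 -1.401 rad, θ̇=-1.361 0.101 -2.232 rad/s, p_ee=-0.020 0.352 0.259 m, trq=6.547 -2.869 2.088 N·m.
t=0.720 s (step 72): θ=-1.448 1.051 -1.467 rad, θ̇=-1.280 0.108 -2.154 rad/s, p_ee=-0.016 0.351 0.240 m, trq=6.671 -2.983 2.168 N·m.
t=0.750 s (step 75): θ=-1.485 1.054 -1.530 rad, θ̇=-1.197 0.115 -2.067 rad/s, p_ee=-0.012 0.350 0.222 m, trq=6.754 -3.068 2.229 N·m.
t=0.780 s (step 78): θ=-1.519 1.058 -1.590 rad, θ̇=-1.114 0.122 -1.973 rad/s, p_ee=-0.007 0.347 0.206 m, trq=6.802 -3.126 2.272 N·m.
t=0.810 s (step 81): θ=-1.552 1.062 -1.648 rad, θ̇=-1.032 0.127 -1.874 rad/s, p_ee=-0.003 0.343 0.190 m, trq=6.818 -3.160 2.298 N·m.
t=0.840 s (step 84): θ=-1.581 1.066 -1.703 rad, θ̇=-0.952 0.129 -1.773 rad/s, p_ee=0.001 0.339 0.176 m, trq=6.808 -3.173 2.308 N·m.
t=0.870 s (step 87): θ=-1.609 1.069 -1.755 rad, θ̇=-0.875 0.129 -1.671 rad/s, p_ee=0.004 0.334 0.163 m, trq=6.776 -3.167 2.304 N·m.
t=0.900 s (step 90): θ=-1.634 1.073 -1.803 rad, θ̇=-0.801 0.127 -1.570 rad/s, p_ee=0.008 0.329 0.151 m, trq=6.727 -3.148 2.289 N·m.
t=0.930 s (step 93): θ=-1.657 1.077 -1.849 rad, θ̇=-0.731 0.122 -1.470 rad/s, p_ee=0.011 0.323 0.140 m, trq=6.665 -3.116 2.265 N·m.
t=0.960 s (step 96): θ=-1.678 1.081 -1.891 rad, θ̇=-0.666 0.114 -1.373 rad/s, p_ee=0.014 0.318 0.130 m, trq=6.595 -3.077 2.233 N·m.
t=0.990 s (step 99): θ=-1.697 1.084 -1.931 rad, θ̇=-0.604 0.106 -1.280 rad/s, p_ee=0.016 0.312 0.122 m, trq=6.518 -3.031 2.195 N·m.
t=1.020 s (step 102): θ=-1.714 1.087 -1.968 rad, θ̇=-0.547 0.096 -1.190 rad/s, p_ee=0.019 0.306 0.114 m, trq=6.439 -2.982 2.153 N·m.
t=1.050 s (step 105): θ=-1.730 1.090 -2.003 rad, θ̇=-0.495 0.085 -1.105 rad/s, p_ee=0.021 0.301 0.107 m, trq=6.359 -2.930 2.109 N·m.
t=1.080 s (step 108): θ=-1.744 1.092 -2.035 rad, θ̇=-0.447 0.073 -1.024 rad/s, p_ee=0.023 0.296 0.101 m, trq=6.280 -2.878 2.063 N·m.
t=1.110 s (step 111): θ=-1.757 1.094 -2.064 rad, θ̇=-0.402 0.062 -0.948 rad/s, p_ee=0.025 0.290 0.096 m, trq=6.203 -2.826 2.017 N·m.
t=1.140 s (step 114): θ=-1.768 1.096 -2.092 rad, θ̇=-0.362 0.051 -0.876 rad/s, p_ee=0.026 0.286 0.091 m, trq=6.129 -2.776 1.972 N·m.
t=1.170 s (step 117): θ=-1.778 1.097 -2.117 rad, θ̇=-0.325 0.041 -0.808 rad/s, p_ee=0.028 0.281 0.087 m, trq=6.059 -2.728 1.928 N·m.
t=1.200 s (step 120): θ=-1.788 1.098 -2.140 rad, θ̇=-0.291 0.032 -0.745 rad/s, p_ee=0.029 0.277 0.084 m, trq=5.993 -2.683 1.885 N·m.
t=1.230 s (step 123): θ=-1.796 1.099 -2.162 rad, θ̇=-0.260 0.026 -0.686 rad/s, p_ee=0.030 0.272 0.081 m, trq=5.931 -2.640 1.845 N·m.
t=1.240 s (step 124): θ=-1.798 1.099 -2.168 rad, θ̇=-0.250 0.024 -0.668 rad/s, p_ee=0.030 0.271 0.080 m.
final p_ee position (m): 0.030 0.271 0.080


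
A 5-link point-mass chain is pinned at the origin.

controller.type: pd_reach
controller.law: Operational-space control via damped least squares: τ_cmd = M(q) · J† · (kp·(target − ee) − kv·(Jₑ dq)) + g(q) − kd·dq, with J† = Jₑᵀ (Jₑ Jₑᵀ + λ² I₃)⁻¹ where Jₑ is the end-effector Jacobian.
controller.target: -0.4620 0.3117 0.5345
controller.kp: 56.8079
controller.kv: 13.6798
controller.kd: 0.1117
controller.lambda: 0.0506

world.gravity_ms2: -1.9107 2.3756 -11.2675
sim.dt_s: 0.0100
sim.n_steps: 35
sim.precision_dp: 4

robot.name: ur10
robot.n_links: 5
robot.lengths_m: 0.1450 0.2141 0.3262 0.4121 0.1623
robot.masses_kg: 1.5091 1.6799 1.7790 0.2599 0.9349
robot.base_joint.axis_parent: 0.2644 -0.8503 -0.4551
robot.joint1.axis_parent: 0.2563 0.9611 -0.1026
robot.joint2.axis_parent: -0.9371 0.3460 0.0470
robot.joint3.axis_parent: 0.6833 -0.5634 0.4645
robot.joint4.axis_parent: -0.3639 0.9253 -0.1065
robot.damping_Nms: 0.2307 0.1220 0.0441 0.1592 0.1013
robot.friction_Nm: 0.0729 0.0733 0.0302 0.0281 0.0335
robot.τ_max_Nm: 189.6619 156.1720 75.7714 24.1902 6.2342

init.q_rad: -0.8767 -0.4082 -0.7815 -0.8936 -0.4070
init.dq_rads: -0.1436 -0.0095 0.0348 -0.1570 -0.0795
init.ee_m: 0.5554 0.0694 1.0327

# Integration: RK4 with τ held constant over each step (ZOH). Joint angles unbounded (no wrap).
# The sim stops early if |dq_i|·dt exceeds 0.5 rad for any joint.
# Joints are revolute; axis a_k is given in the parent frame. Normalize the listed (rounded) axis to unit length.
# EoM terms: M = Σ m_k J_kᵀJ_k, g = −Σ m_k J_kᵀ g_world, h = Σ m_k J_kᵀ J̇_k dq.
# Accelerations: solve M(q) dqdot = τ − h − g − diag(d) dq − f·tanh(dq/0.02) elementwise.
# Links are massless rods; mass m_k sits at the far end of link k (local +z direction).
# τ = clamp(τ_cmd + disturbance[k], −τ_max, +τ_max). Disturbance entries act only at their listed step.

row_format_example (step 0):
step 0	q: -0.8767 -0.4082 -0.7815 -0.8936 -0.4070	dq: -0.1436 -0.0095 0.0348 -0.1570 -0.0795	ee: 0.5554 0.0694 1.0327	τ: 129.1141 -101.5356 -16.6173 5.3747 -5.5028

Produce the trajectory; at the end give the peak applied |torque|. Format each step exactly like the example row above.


step 1	q: -0.8789 -0.4157 -0.7872 -0.9103 -0.4103	dq: -0.2878 -1.4819 -1.1630 -3.1460 -0.5184	ee: 0.5540 0.0715 1.0308	τ: 114.6932 -89.2807 -14.4356 5.3383 -4.7928
step 2	q: -0.8820 -0.4365 -0.8035 -0.9536 -0.4151	dq: -0.3103 -2.6751 -2.0707 -5.4819 -0.3689	ee: 0.5475 0.0747 1.0271	τ: 101.7369 -78.3483 -11.7650 5.2024 -4.2226
step 3	q: -0.8844 -0.4677 -0.8273 -1.0173 -0.4165	dq: -0.1477 -3.5356 -2.6635 -7.2292 0.1279	ee: 0.5367 0.0786 1.0217	τ: 89.4109 -68.1363 -8.7267 5.0136 -3.7350
step 4	q: -0.8842 -0.5057 -0.8555 -1.0960 -0.4124	dq: 0.1946 -4.0693 -2.9679 -8.4756 0.7217	ee: 0.5222 0.0830 1.0149	τ: 77.1766 -58.2105 -5.4749 4.8062 -3.2891
step 5	q: -0.8799 -0.5478 -0.8856 -1.1849 -0.4022	dq: 0.6690 -4.3293 -3.0303 -9.2821 1.3506	ee: 0.5043 0.0877 1.0065	τ: 65.1910 -48.6303 -2.2837 4.6293 -2.8893
step 6	q: -0.8705 -0.5913 -0.9153 -1.2800 -0.3861	dq: 1.2185 -4.3761 -2.9031 -9.7363 1.8649	ee: 0.4835 0.0926 0.9968	τ: 53.6513 -39.4828 0.6292 4.5030 -2.5243
step 7	q: -0.8555 -0.6346 -0.9430 -1.3783 -0.3658	dq: 1.7777 -4.2862 -2.6353 -9.9144 2.1885	ee: 0.4601 0.0973 0.9857	τ: 42.8164 -30.9168 3.0904 4.4324 -2.1904
step 8	q: -0.8351 -0.6766 -0.9675 -1.4772 -0.3433	dq: 2.2937 -4.1288 -2.2661 -9.8816 2.2998	ee: 0.4346 0.1019 0.9735	τ: 32.8963 -23.0647 5.0000 4.4073 -1.8856
step 9	q: -0.8099 -0.7169 -0.9879 -1.5751 -0.3207	dq: 2.7311 -3.9566 -1.8251 -9.6903 2.2185	ee: 0.4074 0.1062 0.9604	τ: 24.0121 -16.0064 6.3342 4.4066 -1.6069
step 10	q: -0.7809 -0.7556 -1.0037 -1.6704 -0.2996	dq: 3.0720 -3.8038 -1.3344 -9.3807 1.9881	ee: 0.3788 0.1102 0.9466	τ: 16.1968 -9.7630 7.1303 4.4046 -1.3497
step 11	q: -0.7489 -0.7930 -1.0144 -1.7622 -0.2813	dq: 3.3118 -3.6885 -0.8104 -8.9829 1.6582	ee: 0.3492 0.1140 0.9323	τ: 9.4147 -4.3061 7.4643 4.3754 -1.1085
step 12	q: -0.7150 -0.8295 -1.0198 -1.8496 -0.2667	dq: 3.4551 -3.6160 -0.2666 -8.5194 1.2724	ee: 0.3190 0.1176 0.9179	τ: 3.5859 0.4259 7.4284 4.2970 -0.8778
step 13	q: -0.6802 -0.8654 -1.0197 -1.9322 -0.2560	dq: 3.5117 -3.5830 0.2851 -8.0081 0.8617	ee: 0.2884 0.1210 0.9034	τ: -1.3946 4.5134 7.1187 4.1528 -0.6526
step 14	q: -0.6451 -0.9012 -1.0141 -2.0096 -0.2494	dq: 3.4954 -3.5795 0.8351 -7.4623 0.4489	ee: 0.2578 0.1243 0.8891	τ: -5.6272 8.0347 6.6157 3.9337 -0.4297
step 15	q: -0.6105 -0.9370 -1.0031 -2.0813 -0.2470	dq: 3.4222 -3.5915 1.3746 -6.8924 0.0484	ee: 0.2273 0.1275 0.8751	τ: -9.2057 11.0629 5.9876 3.6371 -0.2076
step 16	q: -0.5768 -0.9730 -0.9867 -2.1472 -0.2479	dq: 3.2985 -3.6219 1.8984 -6.2858 -0.2118	ee: 0.1972 0.1308 0.8615	τ: -12.1180 13.5852 5.2963 3.2801 -0.0078
step 17	q: -0.5446 -1.0093 -0.9652 -2.2070 -0.2514	dq: 3.1555 -3.6318 2.3932 -5.6818 -0.4850	ee: 0.1676 0.1340 0.8484	τ: -14.5719 15.7654 4.5863 2.8524 0.1944
step 18	q: -0.5137 -1.0455 -0.9390 -2.2609 -0.2577	dq: 3.0103 -3.6067 2.8488 -5.0863 -0.7671	ee: 0.1387 0.1373 0.8358	τ: -16.6272 17.6482 3.8902 2.3668 0.3973
step 19	q: -0.4843 -1.0812 -0.9085 -2.3088 -0.2668	dq: 2.8772 -3.5376 3.2558 -4.5012 -1.0327	ee: 0.1104 0.1406 0.8238	τ: -18.3203 19.2583 3.2342 1.8413 0.5942
step 20	q: -0.4561 -1.1160 -0.8741 -2.3509 -0.2783	dq: 2.7695 -3.4182 3.6057 -3.9305 -1.2653	ee: 0.0829 0.1440 0.8123	τ: -19.6929 20.6228 2.6372 1.2939 0.7800
step 21	q: -0.4288 -1.1494 -0.8366 -2.3875 -0.2920	dq: 2.6979 -3.2463 3.8917 -3.3793 -1.4537	ee: 0.0562 0.1475 0.8015	τ: -20.7885 21.7696 2.1105 0.7419 0.9508
step 22	q: -0.4020 -1.1808 -0.7966 -2.4186 -0.3073	dq: 2.6692 -3.0245 4.1096 -2.8533 -1.5908	ee: 0.0303 0.1510 0.7912	τ: -21.6510 22.7262 1.6593 0.2003 1.1037
step 23	q: -0.3752 -1.2097 -0.7547 -2.4447 -0.3238	dq: 2.6860 -2.7597 4.2587 -2.3581 -1.6735	ee: 0.0052 0.1546 0.7815	τ: -22.3236 23.5204 1.2841 -0.3180 1.2370
step 24	q: -0.3481 -1.2358 -0.7116 -2.4660 -0.3408	dq: 2.7467 -2.4621 4.3422 -1.8991 -1.7027	ee: -0.0190 0.1583 0.7723	τ: -22.8478 24.1794 0.9823 -0.8036 1.3504
step 25	q: -0.3201 -1.2588 -0.6681 -2.4829 -0.3578	dq: 2.8462 -2.1434 4.3667 -1.4801 -1.6833	ee: -0.0423 0.1621 0.7636	τ: -23.2622 24.7304 0.7496 -1.2498 1.4446
step 26	q: -0.2910 -1.2786 -0.6245 -2.4958 -0.3744	dq: 2.9770 -1.8154 4.3412 -1.1038 -1.6230	ee: -0.0648 0.1659 0.7553	τ: -23.6011 25.1991 0.5817 -1.6529 1.5210
step 27	q: -0.2605 -1.2951 -0.5814 -2.5051 -0.3903	dq: 3.1307 -1.4886 4.2761 -0.7708 -1.5314	ee: -0.0865 0.1699 0.7474	τ: -23.8938 25.6094 0.4741 -2.0111 1.5816
step 28	q: -0.2283 -1.3084 -0.5391 -2.5114 -0.4051	dq: 3.2988 -1.1718 4.1818 -0.4803 -1.4179	ee: -0.1073 0.1739 0.7398	τ: -24.1633 25.9816 0.4233 -2.3243 1.6281
step 29	q: -0.1945 -1.3185 -0.4978 -2.5149 -0.4187	dq: 3.4733 -0.8713 4.0681 -0.2297 -1.2915	ee: -0.1273 0.1780 0.7325	τ: -24.4268 26.3322 0.4259 -2.5931 1.6626
step 30	q: -0.1589 -1.3258 -0.4578 -2.5161 -0.4310	dq: 3.6476 -0.5914 3.9434 -0.0160 -1.1597	ee: -0.1466 0.1821 0.7254	τ: -24.6959 26.6733 0.4791 -2.8187 1.6864
step 31	q: -0.1215 -1.3304 -0.4190 -2.5154 -0.4420	dq: 3.8169 -0.3344 3.8140 0.1606 -1.0392	ee: -0.1650 0.1863 0.7185	τ: -24.9920 27.0259 0.5757 -2.9978 1.7020
step 32	q: -0.0826 -1.3326 -0.3815 -2.5130 -0.4519	dq: 3.9760 -0.1022 3.6858 0.3091 -0.9203	ee: -0.1827 0.1905 0.7118	τ: -25.2981 27.3765 0.7180 -3.1365 1.7085
step 33	q: -0.0421 -1.3326 -0.3453 -2.5093 -0.4604	dq: 4.1150 0.0966 3.5659 0.4346 -0.7881	ee: -0.1997 0.1946 0.7052	τ: -25.6028 27.7175 0.8973 -3.2362 1.7049
step 34	q: -0.0003 -1.3308 -0.3101 -2.5044 -0.4677	dq: 4.2339 0.2652 3.4555 0.5395 -0.6544	ee: -0.2160 0.1987 0.6988	τ: -25.9128 28.0569 1.1102 -3.3005 1.6931
step 35	q: 0.0426 -1.3273 -0.2761 -2.4985 -0.4736	dq: 4.3383 0.4128 3.3528 0.6265 -0.5357	ee: -0.2315 0.2027 0.6924
max |τ| (N·m): 129.1141


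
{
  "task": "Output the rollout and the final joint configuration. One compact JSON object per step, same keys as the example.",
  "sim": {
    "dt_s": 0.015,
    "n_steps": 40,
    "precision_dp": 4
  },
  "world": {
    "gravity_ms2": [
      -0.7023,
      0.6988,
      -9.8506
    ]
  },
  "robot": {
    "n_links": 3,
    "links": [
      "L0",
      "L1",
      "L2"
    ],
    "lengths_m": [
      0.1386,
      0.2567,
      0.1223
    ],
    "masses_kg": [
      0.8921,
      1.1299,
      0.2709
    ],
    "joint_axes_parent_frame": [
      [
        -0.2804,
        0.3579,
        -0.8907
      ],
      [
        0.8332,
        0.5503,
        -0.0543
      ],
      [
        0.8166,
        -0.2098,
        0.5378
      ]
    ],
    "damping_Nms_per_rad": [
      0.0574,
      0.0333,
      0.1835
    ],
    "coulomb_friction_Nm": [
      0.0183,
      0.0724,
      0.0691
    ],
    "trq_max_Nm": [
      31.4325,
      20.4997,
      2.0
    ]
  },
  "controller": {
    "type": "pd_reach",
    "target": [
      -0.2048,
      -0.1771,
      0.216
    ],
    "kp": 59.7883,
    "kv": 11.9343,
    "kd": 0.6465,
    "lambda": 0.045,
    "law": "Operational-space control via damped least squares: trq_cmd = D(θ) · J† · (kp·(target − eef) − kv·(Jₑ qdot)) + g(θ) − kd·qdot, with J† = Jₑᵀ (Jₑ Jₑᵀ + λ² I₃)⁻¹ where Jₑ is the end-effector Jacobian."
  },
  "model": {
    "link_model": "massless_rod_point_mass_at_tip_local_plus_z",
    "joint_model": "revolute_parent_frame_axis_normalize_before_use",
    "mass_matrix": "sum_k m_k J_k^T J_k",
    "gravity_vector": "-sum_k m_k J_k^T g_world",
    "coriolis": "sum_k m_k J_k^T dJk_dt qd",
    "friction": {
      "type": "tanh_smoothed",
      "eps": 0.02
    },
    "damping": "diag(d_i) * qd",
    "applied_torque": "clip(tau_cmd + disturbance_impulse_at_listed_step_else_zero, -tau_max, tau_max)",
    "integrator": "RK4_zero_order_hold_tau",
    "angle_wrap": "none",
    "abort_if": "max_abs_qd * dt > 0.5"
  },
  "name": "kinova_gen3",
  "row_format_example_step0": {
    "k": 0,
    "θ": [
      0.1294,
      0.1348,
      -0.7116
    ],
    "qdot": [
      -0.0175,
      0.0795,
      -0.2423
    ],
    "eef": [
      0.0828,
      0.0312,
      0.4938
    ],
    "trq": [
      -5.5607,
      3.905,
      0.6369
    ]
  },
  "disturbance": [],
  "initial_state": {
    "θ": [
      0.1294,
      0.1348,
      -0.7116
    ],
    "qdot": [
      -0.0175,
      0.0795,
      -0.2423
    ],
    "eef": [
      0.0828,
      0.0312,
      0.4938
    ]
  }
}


{"k":1,"\u03b8":[0.1139,0.1399,-0.72],"qdot":[-2.0363,0.589,-0.7213],"eef":[0.0809,0.0291,0.4938],"trq":[-3.3515,2.9063,0.8256]}
{"k":2,"\u03b8":[0.076,0.1508,-0.7159],"qdot":[-3.1162,0.8833,0.5488],"eef":[0.075,0.0227,0.4952],"trq":[-1.8924,1.9907,-0.1107]}
{"k":3,"\u03b8":[0.0208,0.166,-0.7306],"qdot":[-4.1489,1.1031,-1.5311],"eef":[0.0678,0.0148,0.4958],"trq":[-0.8634,1.4512,1.2254]}
{"k":4,"\u03b8":[-0.039,0.1819,-0.7066],"qdot":[-4.0398,1.0463,3.0643],"eef":[0.0587,0.0033,0.4981],"trq":[-0.2609,0.7152,-1.8898]}
{"k":5,"\u03b8":[-0.1133,0.1996,-0.7552],"qdot":[-5.4925,1.2308,-6.4623],"eef":[0.0516,-0.0047,0.4965],"trq":[0.3845,0.8909,2.0]}
{"k":6,"\u03b8":[-0.1814,0.2152,-0.7396],"qdot":[-4.0261,0.9207,4.9771],"eef":[0.0432,-0.0168,0.4976],"trq":[0.3125,0.0052,-2.0]}
{"k":7,"\u03b8":[-0.2559,0.2306,-0.7723],"qdot":[-5.4756,1.0407,-5.9389],"eef":[0.0364,-0.0257,0.4961],"trq":[0.8372,0.4172,2.0]}
{"k":8,"\u03b8":[-0.3217,0.2432,-0.7509],"qdot":[-3.7493,0.706,5.3369],"eef":[0.0293,-0.0377,0.4966],"trq":[0.4652,-0.3659,-2.0]}
{"k":9,"\u03b8":[-0.3921,0.2551,-0.7793],"qdot":[-5.177,0.8044,-5.7295],"eef":[0.0236,-0.0459,0.4948],"trq":[0.9632,0.1465,2.0]}
{"k":10,"\u03b8":[-0.4524,0.2642,-0.756],"qdot":[-3.3236,0.4725,5.4376],"eef":[0.0178,-0.0571,0.4948],"trq":[0.4361,-0.5775,-2.0]}
{"k":11,"\u03b8":[-0.5169,0.2727,-0.7835],"qdot":[-4.799,0.5696,-5.7073],"eef":[0.013,-0.0641,0.4926],"trq":[0.9685,0.006,2.0]}
{"k":12,"\u03b8":[-0.5711,0.2783,-0.7605],"qdot":[-2.8928,0.2484,5.4182],"eef":[0.0083,-0.0742,0.4923],"trq":[0.3642,-0.6741,-2.0]}
{"k":13,"\u03b8":[-0.6297,0.2835,-0.7883],"qdot":[-4.432,0.3491,-5.7568],"eef":[0.0039,-0.0799,0.4901],"trq":[0.9447,-0.041,2.0]}
{"k":14,"\u03b8":[-0.6781,0.2859,-0.7663],"qdot":[-2.5137,0.0439,5.3576],"eef":[-0.0002,-0.089,0.4895],"trq":[0.3048,-0.6892,-2.0]}
{"k":15,"\u03b8":[-0.7315,0.288,-0.795],"qdot":[-4.1039,0.1482,-5.822],"eef":[-0.0044,-0.0938,0.4872],"trq":[0.9234,-0.0242,2.0]}
{"k":16,"\u03b8":[-0.7751,0.2876,-0.774],"qdot":[-2.1983,-0.1377,5.2933],"eef":[-0.0083,-0.1021,0.4865],"trq":[0.2738,-0.6488,-2.0]}
{"k":17,"\u03b8":[-0.8239,0.287,-0.8036],"qdot":[-3.8173,-0.0215,-5.8822],"eef":[-0.0126,-0.1062,0.4841],"trq":[0.9132,0.015,2.0]}
{"k":18,"\u03b8":[-0.8634,0.2843,-0.7835],"qdot":[-1.94,-0.2884,5.2411],"eef":[-0.0164,-0.1139,0.4833],"trq":[0.2718,-0.587,-2.0]}
{"k":19,"\u03b8":[-0.9084,0.2815,-0.8138],"qdot":[-3.5639,-0.1647,-5.9326],"eef":[-0.0208,-0.1175,0.4808],"trq":[0.913,0.0702,2.0]}
{"k":20,"\u03b8":[-0.9444,0.2766,-0.7944],"qdot":[-1.7252,-0.4241,5.2036],"eef":[-0.0246,-0.1248,0.4798],"trq":[0.2926,-0.488,-2.0]}
{"k":21,"\u03b8":[-0.986,0.2718,-0.8251],"qdot":[-3.3318,-0.3026,-5.9608],"eef":[-0.0292,-0.1282,0.4772],"trq":[0.9184,0.1703,2.0]}
{"k":22,"\u03b8":[-1.019,0.265,-0.8061],"qdot":[-1.5421,-0.5517,5.1763],"eef":[-0.0331,-0.1353,0.4761],"trq":[0.3303,-0.3487,-2.0]}
{"k":23,"\u03b8":[-1.0575,0.2582,-0.8372],"qdot":[-3.1151,-0.4303,-5.9808],"eef":[-0.038,-0.1385,0.4733],"trq":[0.9267,0.3,2.0]}
{"k":24,"\u03b8":[-1.0877,0.2496,-0.8185],"qdot":[-1.3832,-0.6672,5.1542],"eef":[-0.0419,-0.1454,0.472],"trq":[0.3816,-0.1828,-2.0]}
{"k":25,"\u03b8":[-1.1235,0.2411,-0.8499],"qdot":[-2.9104,-0.5453,-5.9944],"eef":[-0.047,-0.1486,0.469],"trq":[0.9381,0.4488,2.0]}
{"k":26,"\u03b8":[-1.1511,0.2308,-0.8314],"qdot":[-1.2429,-0.7692,5.1366],"eef":[-0.0511,-0.1554,0.4675],"trq":[0.4444,0.0004,-2.0]}
{"k":27,"\u03b8":[-1.1843,0.2208,-0.863],"qdot":[-2.7158,-0.6465,-6.0017],"eef":[-0.0563,-0.1585,0.4642],"trq":[0.953,0.6102,2.0]}
{"k":28,"\u03b8":[-1.2097,0.2092,-0.8446],"qdot":[-1.1163,-0.8567,5.1235],"eef":[-0.0605,-0.1653,0.4625],"trq":[0.5164,0.1946,-2.0]}
{"k":29,"\u03b8":[-1.2404,0.1978,-0.8763],"qdot":[-2.5304,-0.7332,-6.0033],"eef":[-0.0658,-0.1684,0.459],"trq":[0.9715,0.7793,2.0]}
{"k":30,"\u03b8":[-1.2636,0.185,-0.858],"qdot":[-1.0003,-0.9295,5.1146],"eef":[-0.07,-0.1751,0.457],"trq":[0.5954,0.3948,-2.0]}
{"k":31,"\u03b8":[-1.292,0.1726,-0.8898],"qdot":[-2.3537,-0.8055,-5.9998],"eef":[-0.0753,-0.1782,0.4532],"trq":[0.9936,0.9523,2.0]}
{"k":32,"\u03b8":[-1.3132,0.1587,-0.8715],"qdot":[-0.8924,-0.9878,5.1094],"eef":[-0.0795,-0.1848,0.451],"trq":[0.679,0.5969,-2.0]}
{"k":33,"\u03b8":[-1.3394,0.1454,-0.9033],"qdot":[-2.1857,-0.8634,-5.992],"eef":[-0.0848,-0.1878,0.447],"trq":[1.0188,1.126,2.0]}
{"k":34,"\u03b8":[-1.3587,0.1309,-0.8849],"qdot":[-0.7913,-1.0319,5.1074],"eef":[-0.0889,-0.1944,0.4445],"trq":[0.7654,0.7973,-2.0]}
{"k":35,"\u03b8":[-1.3828,0.1169,-0.9166],"qdot":[-2.0267,-0.9076,-5.9806],"eef":[-0.0941,-0.1973,0.4402],"trq":[1.0465,1.2975,2.0]}
{"k":36,"\u03b8":[-1.4003,0.1018,-0.8982],"qdot":[-0.6961,-1.0624,5.1079],"eef":[-0.0981,-0.2038,0.4375],"trq":[0.8524,0.9931,-2.0]}
{"k":37,"\u03b8":[-1.4225,0.0873,-0.9297],"qdot":[-1.877,-0.9386,-5.9666],"eef":[-0.1032,-0.2065,0.4331],"trq":[1.0757,1.4643,2.0]}
{"k":38,"\u03b8":[-1.4384,0.0719,-0.9112],"qdot":[-0.6065,-1.0804,5.1105],"eef":[-0.1071,-0.2129,0.4302],"trq":[0.9383,1.1818,-2.0]}
{"k":39,"\u03b8":[-1.4587,0.0571,-0.9426],"qdot":[-1.7366,-0.9576,-5.9505],"eef":[-0.112,-0.2154,0.4255],"trq":[1.1056,1.6244,2.0]}
{"k":40,"\u03b8":[-1.473,0.0415,-0.924],"qdot":[-0.5231,-1.0869,5.1131],"eef":[-0.1157,-0.2216,0.4225]}
{"summary": "final \u03b8 (rad): -1.4730 0.0415 -0.9240"}


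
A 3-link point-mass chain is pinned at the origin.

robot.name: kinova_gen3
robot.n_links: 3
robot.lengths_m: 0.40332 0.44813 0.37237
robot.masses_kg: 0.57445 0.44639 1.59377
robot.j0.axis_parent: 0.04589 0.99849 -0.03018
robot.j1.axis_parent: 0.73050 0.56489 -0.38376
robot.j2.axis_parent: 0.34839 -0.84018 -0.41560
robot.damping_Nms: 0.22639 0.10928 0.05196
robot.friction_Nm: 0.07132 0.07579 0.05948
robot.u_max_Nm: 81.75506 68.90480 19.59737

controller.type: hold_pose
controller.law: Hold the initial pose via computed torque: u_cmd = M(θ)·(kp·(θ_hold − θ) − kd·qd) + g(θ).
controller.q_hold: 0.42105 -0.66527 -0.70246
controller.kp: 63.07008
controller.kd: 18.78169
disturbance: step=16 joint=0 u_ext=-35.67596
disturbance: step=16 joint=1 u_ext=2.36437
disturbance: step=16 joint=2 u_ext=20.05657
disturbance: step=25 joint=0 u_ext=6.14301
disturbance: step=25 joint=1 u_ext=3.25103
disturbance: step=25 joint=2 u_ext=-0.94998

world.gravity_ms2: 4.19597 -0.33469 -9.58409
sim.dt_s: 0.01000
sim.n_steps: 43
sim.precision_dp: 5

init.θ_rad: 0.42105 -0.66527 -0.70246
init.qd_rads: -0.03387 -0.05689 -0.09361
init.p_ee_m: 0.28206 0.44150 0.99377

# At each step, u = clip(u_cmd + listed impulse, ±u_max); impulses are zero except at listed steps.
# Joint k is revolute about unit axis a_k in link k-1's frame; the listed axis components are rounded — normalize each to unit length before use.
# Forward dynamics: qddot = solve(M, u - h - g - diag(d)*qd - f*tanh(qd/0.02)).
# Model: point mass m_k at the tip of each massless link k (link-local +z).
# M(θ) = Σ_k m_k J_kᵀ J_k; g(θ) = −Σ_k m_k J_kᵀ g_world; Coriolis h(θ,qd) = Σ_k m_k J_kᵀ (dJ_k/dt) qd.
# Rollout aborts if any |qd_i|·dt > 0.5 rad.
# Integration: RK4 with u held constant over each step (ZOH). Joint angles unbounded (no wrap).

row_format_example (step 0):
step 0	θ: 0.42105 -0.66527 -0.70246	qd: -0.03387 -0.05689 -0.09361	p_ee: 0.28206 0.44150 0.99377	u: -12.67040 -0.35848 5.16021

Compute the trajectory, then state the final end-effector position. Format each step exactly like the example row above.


step 1	θ: 0.42076 -0.66581 -0.70325	qd: -0.02337 -0.05016 -0.06470	p_ee: 0.28154 0.44184 0.99354	u: -12.97834 -0.65549 5.12799
step 2	θ: 0.42057 -0.66628 -0.70378	qd: -0.01527 -0.04368 -0.04201	p_ee: 0.28112 0.44212 0.99337	u: -13.23828 -0.90806 5.10083
step 3	θ: 0.42045 -0.66668 -0.70412	qd: -0.00951 -0.03708 -0.02530	p_ee: 0.28078 0.44234 0.99324	u: -13.45670 -1.12263 5.07855
step 4	θ: 0.42037 -0.66702 -0.70431	qd: -0.00606 -0.03001 -0.01465	p_ee: 0.28051 0.44250 0.99315	u: -13.64006 -1.30455 5.06171
step 5	θ: 0.42032 -0.66728 -0.70443	qd: -0.00441 -0.02276 -0.00892	p_ee: 0.28031 0.44263 0.99309	u: -13.79452 -1.45810 5.05005
step 6	θ: 0.42028 -0.66748 -0.70450	qd: -0.00358 -0.01616 -0.00580	p_ee: 0.28015 0.44272 0.99304	u: -13.92516 -1.58673 5.04214
step 7	θ: 0.42025 -0.66761 -0.70455	qd: -0.00294 -0.01074 -0.00369	p_ee: 0.28004 0.44278 0.99302	u: -14.03580 -1.69350 5.03676
step 8	θ: 0.42022 -0.66770 -0.70458	qd: -0.00227 -0.00652 -0.00199	p_ee: 0.27996 0.44282 0.99300	u: -14.12944 -1.78146 5.03325
step 9	θ: 0.42020 -0.66775 -0.70459	qd: -0.00159 -0.00330 -0.00059	p_ee: 0.27991 0.44284 0.99300	u: -14.20856 -1.85365 5.03115
step 10	θ: 0.42019 -0.66777 -0.70459	qd: -0.00093 -0.00085 0.00053	p_ee: 0.27989 0.44285 0.99299	u: -14.27531 -1.91287 5.03009
step 11	θ: 0.42018 -0.66777 -0.70458	qd: -0.00033 0.00101 0.00139	p_ee: 0.27988 0.44285 0.99300	u: -14.33155 -1.96150 5.02975
step 12	θ: 0.42018 -0.66775 -0.70456	qd: 0.00019 0.00243 0.00203	p_ee: 0.27989 0.44284 0.99301	u: -14.37889 -2.00151 5.02988
step 13	θ: 0.42019 -0.66772 -0.70454	qd: 0.00064 0.00351 0.00249	p_ee: 0.27991 0.44283 0.99302	u: -14.41871 -2.03448 5.03029
step 14	θ: 0.42020 -0.66768 -0.70451	qd: 0.00101 0.00433 0.00281	p_ee: 0.27994 0.44281 0.99303	u: -14.45217 -2.06172 5.03085
step 15	θ: 0.42021 -0.66763 -0.70448	qd: 0.00131 0.00493 0.00303	p_ee: 0.27997 0.44278 0.99304	u: -14.48029 -2.08425 5.03147
step 16	θ: 0.42022 -0.66758 -0.70445	qd: 0.00155 0.00536 0.00317	p_ee: 0.28002 0.44276 0.99306	u: -50.17986 0.26145 19.59737
step 17	θ: 0.41808 -0.66509 -0.70455	qd: -0.42636 0.48914 -0.01639	p_ee: 0.27948 0.44189 0.99400	u: -7.72306 -2.55660 2.24301
step 18	θ: 0.41430 -0.66074 -0.70456	qd: -0.33117 0.38197 0.01200	p_ee: 0.27846 0.44035 0.99571	u: -8.82598 -2.48491 2.67812
step 19	θ: 0.41136 -0.65735 -0.70438	qd: -0.25666 0.29782 0.02337	p_ee: 0.27765 0.43912 0.99709	u: -9.75899 -2.42118 3.05601
step 20	θ: 0.40910 -0.65471 -0.70411	qd: -0.19630 0.22949 0.02851	p_ee: 0.27701 0.43814 0.99819	u: -10.54856 -2.36571 3.37861
step 21	θ: 0.40739 -0.65270 -0.70382	qd: -0.14703 0.17358 0.03036	p_ee: 0.27652 0.43737 0.99905	u: -11.21683 -2.31820 3.65289
step 22	θ: 0.40612 -0.65119 -0.70351	qd: -0.10675 0.12779 0.03024	p_ee: 0.27616 0.43678 0.99971	u: -11.78243 -2.27802 3.88569
step 23	θ: 0.40521 -0.65010 -0.70322	qd: -0.07380 0.09029 0.02894	p_ee: 0.27590 0.43634 1.00021	u: -12.26106 -2.24441 4.08302
step 24	θ: 0.40461 -0.64935 -0.70294	qd: -0.04689 0.05962 0.02699	p_ee: 0.27573 0.43603 1.00057	u: -12.66589 -2.21656 4.25007
step 25	θ: 0.40425 -0.64888 -0.70268	qd: -0.02515 0.03482 0.02440	p_ee: 0.27562 0.43582 1.00081	u: -6.86445 1.05707 3.44125
step 26	θ: 0.40422 -0.64862 -0.70247	qd: 0.01778 0.01911 0.01497	p_ee: 0.27573 0.43569 1.00091	u: -14.46055 -2.79999 4.69107
step 27	θ: 0.40442 -0.64848 -0.70237	qd: 0.02249 0.00750 0.00575	p_ee: 0.27600 0.43561 1.00091	u: -14.50198 -2.69601 4.75918
step 28	θ: 0.40466 -0.64845 -0.70235	qd: 0.02607 -0.00158 -0.00093	p_ee: 0.27627 0.43558 1.00086	u: -14.53497 -2.61419 4.81262
step 29	θ: 0.40494 -0.64850 -0.70238	qd: 0.02865 -0.00850 -0.00581	p_ee: 0.27652 0.43559 1.00077	u: -14.56135 -2.55057 4.85437
step 30	θ: 0.40523 -0.64862 -0.70246	qd: 0.03047 -0.01380 -0.00931	p_ee: 0.27675 0.43563 1.00066	u: -14.58242 -2.50048 4.88725
step 31	θ: 0.40554 -0.64878 -0.70256	qd: 0.03174 -0.01789 -0.01178	p_ee: 0.27698 0.43569 1.00052	u: -14.59916 -2.46033 4.91342
step 32	θ: 0.40587 -0.64897 -0.70269	qd: 0.03257 -0.02104 -0.01349	p_ee: 0.27720 0.43577 1.00038	u: -14.61236 -2.42769 4.93445
step 33	θ: 0.40619 -0.64919 -0.70283	qd: 0.03304 -0.02344 -0.01464	p_ee: 0.27741 0.43587 1.00022	u: -14.62262 -2.40089 4.95143
step 34	θ: 0.40652 -0.64944 -0.70298	qd: 0.03322 -0.02523 -0.01539	p_ee: 0.27761 0.43597 1.00005	u: -14.63048 -2.37873 4.96521
step 35	θ: 0.40686 -0.64969 -0.70314	qd: 0.03315 -0.02651 -0.01585	p_ee: 0.27781 0.43608 0.99988	u: -14.63636 -2.36030 4.97639
step 36	θ: 0.40719 -0.64996 -0.70330	qd: 0.03289 -0.02737 -0.01610	p_ee: 0.27799 0.43619 0.99970	u: -14.64061 -2.34494 4.98548
step 37	θ: 0.40751 -0.65024 -0.70346	qd: 0.03247 -0.02790 -0.01619	p_ee: 0.27817 0.43631 0.99953	u: -14.64353 -2.33208 4.99285
step 38	θ: 0.40784 -0.65052 -0.70362	qd: 0.03192 -0.02815 -0.01615	p_ee: 0.27834 0.43643 0.99936	u: -14.64536 -2.32130 4.99883
step 39	θ: 0.40815 -0.65080 -0.70378	qd: 0.03127 -0.02818 -0.01603	p_ee: 0.27850 0.43655 0.99918	u: -14.64632 -2.31223 5.00366
step 40	θ: 0.40846 -0.65108 -0.70394	qd: 0.03054 -0.02802 -0.01584	p_ee: 0.27866 0.43667 0.99901	u: -14.64657 -2.30457 5.00755
step 41	θ: 0.40876 -0.65136 -0.70410	qd: 0.02976 -0.02773 -0.01559	p_ee: 0.27881 0.43679 0.99885	u: -14.64627 -2.29809 5.01067
step 42	θ: 0.40906 -0.65164 -0.70425	qd: 0.02894 -0.02732 -0.01531	p_ee: 0.27895 0.43691 0.99868	u: -14.64553 -2.29259 5.01316
step 43	θ: 0.40934 -0.65191 -0.70440	qd: 0.02810 -0.02683 -0.01499	p_ee: 0.27909 0.43703 0.99852
final p_ee position (m): 0.27909 0.43703 0.99852
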